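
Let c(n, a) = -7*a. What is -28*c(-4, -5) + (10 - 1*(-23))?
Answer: -947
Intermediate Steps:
-28*c(-4, -5) + (10 - 1*(-23)) = -(-196)*(-5) + (10 - 1*(-23)) = -28*35 + (10 + 23) = -980 + 33 = -947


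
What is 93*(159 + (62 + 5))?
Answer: 21018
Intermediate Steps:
93*(159 + (62 + 5)) = 93*(159 + 67) = 93*226 = 21018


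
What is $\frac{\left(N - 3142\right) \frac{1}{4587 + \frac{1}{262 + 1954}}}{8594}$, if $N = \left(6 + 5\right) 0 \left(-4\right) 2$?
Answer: $- \frac{3481336}{43678115521} \approx -7.9704 \cdot 10^{-5}$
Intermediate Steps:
$N = 0$ ($N = 11 \cdot 0 \left(-4\right) 2 = 0 \left(-4\right) 2 = 0 \cdot 2 = 0$)
$\frac{\left(N - 3142\right) \frac{1}{4587 + \frac{1}{262 + 1954}}}{8594} = \frac{\left(0 - 3142\right) \frac{1}{4587 + \frac{1}{262 + 1954}}}{8594} = - \frac{3142}{4587 + \frac{1}{2216}} \cdot \frac{1}{8594} = - \frac{3142}{\frac{10164793}{2216}} \cdot \frac{1}{8594} = \left(-3142\right) \frac{2216}{10164793} \cdot \frac{1}{8594} = \left(- \frac{6962672}{10164793}\right) \frac{1}{8594} = - \frac{3481336}{43678115521}$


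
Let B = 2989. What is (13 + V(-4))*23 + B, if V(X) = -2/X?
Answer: 6599/2 ≈ 3299.5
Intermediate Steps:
(13 + V(-4))*23 + B = (13 - 2/(-4))*23 + 2989 = (13 - 2*(-1/4))*23 + 2989 = (13 + 1/2)*23 + 2989 = (27/2)*23 + 2989 = 621/2 + 2989 = 6599/2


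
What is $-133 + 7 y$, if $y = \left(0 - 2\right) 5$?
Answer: $-203$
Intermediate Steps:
$y = -10$ ($y = \left(-2\right) 5 = -10$)
$-133 + 7 y = -133 + 7 \left(-10\right) = -133 - 70 = -203$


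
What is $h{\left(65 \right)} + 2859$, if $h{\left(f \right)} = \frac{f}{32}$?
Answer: $\frac{91553}{32} \approx 2861.0$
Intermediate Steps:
$h{\left(f \right)} = \frac{f}{32}$ ($h{\left(f \right)} = f \frac{1}{32} = \frac{f}{32}$)
$h{\left(65 \right)} + 2859 = \frac{1}{32} \cdot 65 + 2859 = \frac{65}{32} + 2859 = \frac{91553}{32}$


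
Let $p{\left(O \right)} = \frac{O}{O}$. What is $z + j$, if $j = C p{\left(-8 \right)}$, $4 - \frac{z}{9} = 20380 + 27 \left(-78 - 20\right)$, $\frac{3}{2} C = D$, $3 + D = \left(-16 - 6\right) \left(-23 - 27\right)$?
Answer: $- \frac{476516}{3} \approx -1.5884 \cdot 10^{5}$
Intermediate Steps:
$p{\left(O \right)} = 1$
$D = 1097$ ($D = -3 + \left(-16 - 6\right) \left(-23 - 27\right) = -3 - -1100 = -3 + 1100 = 1097$)
$C = \frac{2194}{3}$ ($C = \frac{2}{3} \cdot 1097 = \frac{2194}{3} \approx 731.33$)
$z = -159570$ ($z = 36 - 9 \left(20380 + 27 \left(-78 - 20\right)\right) = 36 - 9 \left(20380 + 27 \left(-98\right)\right) = 36 - 9 \left(20380 - 2646\right) = 36 - 159606 = -159570$)
$j = \frac{2194}{3}$ ($j = \frac{2194}{3} \cdot 1 = \frac{2194}{3} \approx 731.33$)
$z + j = -159570 + \frac{2194}{3} = - \frac{476516}{3}$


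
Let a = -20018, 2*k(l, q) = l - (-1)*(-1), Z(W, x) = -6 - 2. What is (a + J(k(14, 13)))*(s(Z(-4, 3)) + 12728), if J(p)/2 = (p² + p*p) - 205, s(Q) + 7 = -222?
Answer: -253217241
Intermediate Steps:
Z(W, x) = -8
k(l, q) = -½ + l/2 (k(l, q) = (l - (-1)*(-1))/2 = (l - 1*1)/2 = (l - 1)/2 = (-1 + l)/2 = -½ + l/2)
s(Q) = -229 (s(Q) = -7 - 222 = -229)
J(p) = -410 + 4*p² (J(p) = 2*((p² + p*p) - 205) = 2*((p² + p²) - 205) = 2*(2*p² - 205) = 2*(-205 + 2*p²) = -410 + 4*p²)
(a + J(k(14, 13)))*(s(Z(-4, 3)) + 12728) = (-20018 + (-410 + 4*(-½ + (½)*14)²))*(-229 + 12728) = (-20018 + (-410 + 4*(-½ + 7)²))*12499 = (-20018 + (-410 + 4*(13/2)²))*12499 = (-20018 + (-410 + 4*(169/4)))*12499 = (-20018 + (-410 + 169))*12499 = (-20018 - 241)*12499 = -20259*12499 = -253217241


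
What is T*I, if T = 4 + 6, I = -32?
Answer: -320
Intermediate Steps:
T = 10
T*I = 10*(-32) = -320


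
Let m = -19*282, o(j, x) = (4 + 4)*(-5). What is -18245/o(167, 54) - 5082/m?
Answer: 3265333/7144 ≈ 457.07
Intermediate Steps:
o(j, x) = -40 (o(j, x) = 8*(-5) = -40)
m = -5358
-18245/o(167, 54) - 5082/m = -18245/(-40) - 5082/(-5358) = -18245*(-1/40) - 5082*(-1/5358) = 3649/8 + 847/893 = 3265333/7144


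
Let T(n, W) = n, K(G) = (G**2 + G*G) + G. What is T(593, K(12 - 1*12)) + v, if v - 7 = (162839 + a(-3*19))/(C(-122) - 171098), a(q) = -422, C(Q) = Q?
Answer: 102569583/171220 ≈ 599.05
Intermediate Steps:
K(G) = G + 2*G**2 (K(G) = (G**2 + G**2) + G = 2*G**2 + G = G + 2*G**2)
v = 1036123/171220 (v = 7 + (162839 - 422)/(-122 - 171098) = 7 + 162417/(-171220) = 7 + 162417*(-1/171220) = 7 - 162417/171220 = 1036123/171220 ≈ 6.0514)
T(593, K(12 - 1*12)) + v = 593 + 1036123/171220 = 102569583/171220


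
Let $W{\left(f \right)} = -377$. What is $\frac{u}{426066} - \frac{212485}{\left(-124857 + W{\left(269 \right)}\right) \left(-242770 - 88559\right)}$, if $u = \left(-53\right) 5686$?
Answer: $- \frac{694696428514611}{982168668407282} \approx -0.70731$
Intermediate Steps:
$u = -301358$
$\frac{u}{426066} - \frac{212485}{\left(-124857 + W{\left(269 \right)}\right) \left(-242770 - 88559\right)} = - \frac{301358}{426066} - \frac{212485}{\left(-124857 - 377\right) \left(-242770 - 88559\right)} = \left(-301358\right) \frac{1}{426066} - \frac{212485}{\left(-125234\right) \left(-331329\right)} = - \frac{150679}{213033} - \frac{212485}{41493655986} = - \frac{694696428514611}{982168668407282}$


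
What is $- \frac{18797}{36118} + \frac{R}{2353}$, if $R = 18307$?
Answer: $\frac{616982885}{84985654} \approx 7.2598$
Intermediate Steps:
$- \frac{18797}{36118} + \frac{R}{2353} = - \frac{18797}{36118} + \frac{18307}{2353} = \frac{616982885}{84985654}$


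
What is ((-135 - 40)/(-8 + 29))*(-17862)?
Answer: 148850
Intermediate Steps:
((-135 - 40)/(-8 + 29))*(-17862) = -175/21*(-17862) = -175*1/21*(-17862) = -25/3*(-17862) = 148850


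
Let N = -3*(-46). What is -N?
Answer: -138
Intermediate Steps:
N = 138
-N = -1*138 = -138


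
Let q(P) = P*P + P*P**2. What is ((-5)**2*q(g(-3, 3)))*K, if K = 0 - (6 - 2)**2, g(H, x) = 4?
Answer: -32000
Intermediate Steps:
q(P) = P**2 + P**3
K = -16 (K = 0 - 1*4**2 = 0 - 1*16 = 0 - 16 = -16)
((-5)**2*q(g(-3, 3)))*K = ((-5)**2*(4**2*(1 + 4)))*(-16) = (25*(16*5))*(-16) = (25*80)*(-16) = 2000*(-16) = -32000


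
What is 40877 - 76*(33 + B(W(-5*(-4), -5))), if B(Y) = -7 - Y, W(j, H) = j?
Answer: 40421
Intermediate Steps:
40877 - 76*(33 + B(W(-5*(-4), -5))) = 40877 - 76*(33 + (-7 - (-5)*(-4))) = 40877 - 76*(33 + (-7 - 1*20)) = 40877 - 76*(33 + (-7 - 20)) = 40877 - 76*(33 - 27) = 40877 - 76*6 = 40877 - 456 = 40421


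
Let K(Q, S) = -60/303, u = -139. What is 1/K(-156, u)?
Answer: -101/20 ≈ -5.0500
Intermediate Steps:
K(Q, S) = -20/101 (K(Q, S) = -60*1/303 = -20/101)
1/K(-156, u) = 1/(-20/101) = -101/20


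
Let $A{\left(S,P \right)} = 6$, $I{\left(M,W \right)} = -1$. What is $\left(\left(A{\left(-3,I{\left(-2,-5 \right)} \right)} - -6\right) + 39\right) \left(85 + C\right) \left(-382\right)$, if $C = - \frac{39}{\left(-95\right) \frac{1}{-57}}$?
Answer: $- \frac{6000456}{5} \approx -1.2001 \cdot 10^{6}$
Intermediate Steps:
$C = - \frac{117}{5}$ ($C = - \frac{39}{\left(-95\right) \left(- \frac{1}{57}\right)} = - \frac{39}{\frac{5}{3}} = \left(-39\right) \frac{3}{5} = - \frac{117}{5} \approx -23.4$)
$\left(\left(A{\left(-3,I{\left(-2,-5 \right)} \right)} - -6\right) + 39\right) \left(85 + C\right) \left(-382\right) = \left(\left(6 - -6\right) + 39\right) \left(85 - \frac{117}{5}\right) \left(-382\right) = \left(\left(6 + 6\right) + 39\right) \frac{308}{5} \left(-382\right) = \left(12 + 39\right) \frac{308}{5} \left(-382\right) = 51 \cdot \frac{308}{5} \left(-382\right) = \frac{15708}{5} \left(-382\right) = - \frac{6000456}{5}$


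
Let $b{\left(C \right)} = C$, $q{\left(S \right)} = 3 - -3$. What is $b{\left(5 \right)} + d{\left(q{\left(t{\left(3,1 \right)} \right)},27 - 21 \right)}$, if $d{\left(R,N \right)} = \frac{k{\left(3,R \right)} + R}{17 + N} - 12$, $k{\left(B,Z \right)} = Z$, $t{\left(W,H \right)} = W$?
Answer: $- \frac{149}{23} \approx -6.4783$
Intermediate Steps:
$q{\left(S \right)} = 6$ ($q{\left(S \right)} = 3 + 3 = 6$)
$d{\left(R,N \right)} = -12 + \frac{2 R}{17 + N}$ ($d{\left(R,N \right)} = \frac{R + R}{17 + N} - 12 = \frac{2 R}{17 + N} - 12 = -12 + \frac{2 R}{17 + N}$)
$b{\left(5 \right)} + d{\left(q{\left(t{\left(3,1 \right)} \right)},27 - 21 \right)} = 5 + \frac{2 \left(-102 + 6 - 6 \left(27 - 21\right)\right)}{17 + \left(27 - 21\right)} = 5 + \frac{2 \left(-102 + 6 - 36\right)}{17 + 6} = 5 + \frac{2 \left(-102 + 6 - 36\right)}{23} = 5 + 2 \cdot \frac{1}{23} \left(-132\right) = 5 - \frac{264}{23} = - \frac{149}{23}$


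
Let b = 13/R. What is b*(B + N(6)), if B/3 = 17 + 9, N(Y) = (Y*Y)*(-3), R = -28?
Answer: 195/14 ≈ 13.929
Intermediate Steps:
b = -13/28 (b = 13/(-28) = 13*(-1/28) = -13/28 ≈ -0.46429)
N(Y) = -3*Y² (N(Y) = Y²*(-3) = -3*Y²)
B = 78 (B = 3*(17 + 9) = 3*26 = 78)
b*(B + N(6)) = -13*(78 - 3*6²)/28 = -13*(78 - 3*36)/28 = -13*(78 - 108)/28 = -13/28*(-30) = 195/14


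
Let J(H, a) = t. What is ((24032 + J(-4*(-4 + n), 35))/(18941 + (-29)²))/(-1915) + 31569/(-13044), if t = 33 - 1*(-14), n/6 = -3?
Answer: -199371279341/82356620220 ≈ -2.4208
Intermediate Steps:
n = -18 (n = 6*(-3) = -18)
t = 47 (t = 33 + 14 = 47)
J(H, a) = 47
((24032 + J(-4*(-4 + n), 35))/(18941 + (-29)²))/(-1915) + 31569/(-13044) = ((24032 + 47)/(18941 + (-29)²))/(-1915) + 31569/(-13044) = (24079/(18941 + 841))*(-1/1915) + 31569*(-1/13044) = (24079/19782)*(-1/1915) - 10523/4348 = -24079/37882530 - 10523/4348 = -199371279341/82356620220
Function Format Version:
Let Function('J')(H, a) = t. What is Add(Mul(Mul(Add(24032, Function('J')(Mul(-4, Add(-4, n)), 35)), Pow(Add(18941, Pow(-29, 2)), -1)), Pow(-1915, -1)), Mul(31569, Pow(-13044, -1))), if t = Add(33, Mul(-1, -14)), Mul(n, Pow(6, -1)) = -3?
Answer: Rational(-199371279341, 82356620220) ≈ -2.4208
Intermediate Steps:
n = -18 (n = Mul(6, -3) = -18)
t = 47 (t = Add(33, 14) = 47)
Function('J')(H, a) = 47
Add(Mul(Mul(Add(24032, Function('J')(Mul(-4, Add(-4, n)), 35)), Pow(Add(18941, Pow(-29, 2)), -1)), Pow(-1915, -1)), Mul(31569, Pow(-13044, -1))) = Add(Mul(Mul(Add(24032, 47), Pow(Add(18941, Pow(-29, 2)), -1)), Pow(-1915, -1)), Mul(31569, Pow(-13044, -1))) = Add(Mul(Mul(24079, Pow(Add(18941, 841), -1)), Rational(-1, 1915)), Mul(31569, Rational(-1, 13044))) = Add(Mul(Mul(24079, Pow(19782, -1)), Rational(-1, 1915)), Rational(-10523, 4348)) = Add(Mul(Mul(24079, Rational(1, 19782)), Rational(-1, 1915)), Rational(-10523, 4348)) = Add(Mul(Rational(24079, 19782), Rational(-1, 1915)), Rational(-10523, 4348)) = Add(Rational(-24079, 37882530), Rational(-10523, 4348)) = Rational(-199371279341, 82356620220)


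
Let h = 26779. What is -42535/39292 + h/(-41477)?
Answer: -3153891/1824988 ≈ -1.7282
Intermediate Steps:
-42535/39292 + h/(-41477) = -42535/39292 + 26779/(-41477) = -42535*1/39292 + 26779*(-1/41477) = -905/836 - 26779/41477 = -3153891/1824988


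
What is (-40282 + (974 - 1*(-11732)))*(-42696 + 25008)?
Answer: 487764288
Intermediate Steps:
(-40282 + (974 - 1*(-11732)))*(-42696 + 25008) = (-40282 + (974 + 11732))*(-17688) = (-40282 + 12706)*(-17688) = -27576*(-17688) = 487764288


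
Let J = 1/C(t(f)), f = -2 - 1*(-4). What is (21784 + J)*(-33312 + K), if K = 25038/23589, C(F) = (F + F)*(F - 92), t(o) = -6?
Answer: -1118327132920225/1541148 ≈ -7.2565e+8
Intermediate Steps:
f = 2 (f = -2 + 4 = 2)
C(F) = 2*F*(-92 + F) (C(F) = (2*F)*(-92 + F) = 2*F*(-92 + F))
K = 2782/2621 (K = 25038*(1/23589) = 2782/2621 ≈ 1.0614)
J = 1/1176 (J = 1/(2*(-6)*(-92 - 6)) = 1/(2*(-6)*(-98)) = 1/1176 ≈ 0.00085034)
(21784 + J)*(-33312 + K) = (21784 + 1/1176)*(-33312 + 2782/2621) = (25617985/1176)*(-87307970/2621) = -1118327132920225/1541148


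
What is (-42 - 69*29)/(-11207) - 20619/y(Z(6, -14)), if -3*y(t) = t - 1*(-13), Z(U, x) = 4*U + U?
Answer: 693319248/481901 ≈ 1438.7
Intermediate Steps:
Z(U, x) = 5*U
y(t) = -13/3 - t/3 (y(t) = -(t - 1*(-13))/3 = -(t + 13)/3 = -(13 + t)/3 = -13/3 - t/3)
(-42 - 69*29)/(-11207) - 20619/y(Z(6, -14)) = (-42 - 69*29)/(-11207) - 20619/(-13/3 - 5*6/3) = (-42 - 2001)*(-1/11207) - 20619/(-13/3 - ⅓*30) = -2043*(-1/11207) - 20619/(-13/3 - 10) = 2043/11207 - 20619/(-43/3) = 2043/11207 - 20619*(-3/43) = 2043/11207 + 61857/43 = 693319248/481901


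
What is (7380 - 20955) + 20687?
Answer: 7112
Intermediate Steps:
(7380 - 20955) + 20687 = -13575 + 20687 = 7112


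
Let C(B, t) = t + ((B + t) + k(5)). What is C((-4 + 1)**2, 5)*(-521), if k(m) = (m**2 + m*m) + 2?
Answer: -36991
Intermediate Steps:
k(m) = 2 + 2*m**2 (k(m) = (m**2 + m**2) + 2 = 2*m**2 + 2 = 2 + 2*m**2)
C(B, t) = 52 + B + 2*t (C(B, t) = t + ((B + t) + (2 + 2*5**2)) = t + ((B + t) + (2 + 2*25)) = t + ((B + t) + (2 + 50)) = t + ((B + t) + 52) = t + (52 + B + t) = 52 + B + 2*t)
C((-4 + 1)**2, 5)*(-521) = (52 + (-4 + 1)**2 + 2*5)*(-521) = (52 + (-3)**2 + 10)*(-521) = (52 + 9 + 10)*(-521) = 71*(-521) = -36991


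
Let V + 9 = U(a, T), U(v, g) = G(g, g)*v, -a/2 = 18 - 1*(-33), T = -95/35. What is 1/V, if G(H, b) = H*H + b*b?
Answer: -49/74085 ≈ -0.00066140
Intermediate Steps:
G(H, b) = H² + b²
T = -19/7 (T = -95*1/35 = -19/7 ≈ -2.7143)
a = -102 (a = -2*(18 - 1*(-33)) = -2*(18 + 33) = -2*51 = -102)
U(v, g) = 2*v*g² (U(v, g) = (g² + g²)*v = (2*g²)*v = 2*v*g²)
V = -74085/49 (V = -9 + 2*(-102)*(-19/7)² = -9 + 2*(-102)*(361/49) = -9 - 73644/49 = -74085/49 ≈ -1511.9)
1/V = 1/(-74085/49) = -49/74085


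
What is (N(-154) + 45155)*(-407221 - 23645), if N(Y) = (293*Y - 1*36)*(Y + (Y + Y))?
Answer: -9008611388766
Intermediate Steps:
N(Y) = 3*Y*(-36 + 293*Y) (N(Y) = (293*Y - 36)*(Y + 2*Y) = (-36 + 293*Y)*(3*Y) = 3*Y*(-36 + 293*Y))
(N(-154) + 45155)*(-407221 - 23645) = (3*(-154)*(-36 + 293*(-154)) + 45155)*(-407221 - 23645) = (3*(-154)*(-36 - 45122) + 45155)*(-430866) = (3*(-154)*(-45158) + 45155)*(-430866) = (20862996 + 45155)*(-430866) = 20908151*(-430866) = -9008611388766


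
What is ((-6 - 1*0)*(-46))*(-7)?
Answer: -1932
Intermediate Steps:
((-6 - 1*0)*(-46))*(-7) = ((-6 + 0)*(-46))*(-7) = -6*(-46)*(-7) = 276*(-7) = -1932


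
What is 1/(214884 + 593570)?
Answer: 1/808454 ≈ 1.2369e-6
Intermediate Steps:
1/(214884 + 593570) = 1/808454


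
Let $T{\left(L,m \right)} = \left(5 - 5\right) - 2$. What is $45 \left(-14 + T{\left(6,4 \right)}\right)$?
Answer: $-720$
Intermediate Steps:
$T{\left(L,m \right)} = -2$ ($T{\left(L,m \right)} = \left(5 - 5\right) - 2 = 0 - 2 = -2$)
$45 \left(-14 + T{\left(6,4 \right)}\right) = 45 \left(-14 - 2\right) = 45 \left(-16\right) = -720$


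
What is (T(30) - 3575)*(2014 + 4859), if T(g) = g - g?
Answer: -24570975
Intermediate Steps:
T(g) = 0
(T(30) - 3575)*(2014 + 4859) = (0 - 3575)*(2014 + 4859) = -3575*6873 = -24570975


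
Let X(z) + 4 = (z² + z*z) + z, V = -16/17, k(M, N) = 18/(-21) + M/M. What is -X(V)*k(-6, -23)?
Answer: 916/2023 ≈ 0.45279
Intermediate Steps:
k(M, N) = ⅐ (k(M, N) = 18*(-1/21) + 1 = -6/7 + 1 = ⅐)
V = -16/17 (V = -16*1/17 = -16/17 ≈ -0.94118)
X(z) = -4 + z + 2*z² (X(z) = -4 + ((z² + z*z) + z) = -4 + ((z² + z²) + z) = -4 + (2*z² + z) = -4 + (z + 2*z²) = -4 + z + 2*z²)
-X(V)*k(-6, -23) = -(-4 - 16/17 + 2*(-16/17)²)/7 = -(-4 - 16/17 + 2*(256/289))/7 = -(-4 - 16/17 + 512/289)/7 = -(-916)/(289*7) = -1*(-916/2023) = 916/2023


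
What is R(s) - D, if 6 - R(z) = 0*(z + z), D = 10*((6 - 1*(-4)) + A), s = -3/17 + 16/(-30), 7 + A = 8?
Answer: -104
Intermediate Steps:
A = 1 (A = -7 + 8 = 1)
s = -181/255 (s = -3*1/17 + 16*(-1/30) = -3/17 - 8/15 = -181/255 ≈ -0.70980)
D = 110 (D = 10*((6 - 1*(-4)) + 1) = 10*((6 + 4) + 1) = 10*(10 + 1) = 10*11 = 110)
R(z) = 6 (R(z) = 6 - 0*(z + z) = 6 - 0*2*z = 6 - 1*0 = 6 + 0 = 6)
R(s) - D = 6 - 1*110 = 6 - 110 = -104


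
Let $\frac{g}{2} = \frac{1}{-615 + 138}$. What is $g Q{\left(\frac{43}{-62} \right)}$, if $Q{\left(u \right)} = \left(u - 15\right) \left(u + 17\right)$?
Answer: $\frac{327901}{305598} \approx 1.073$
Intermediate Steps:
$Q{\left(u \right)} = \left(-15 + u\right) \left(17 + u\right)$
$g = - \frac{2}{477}$ ($g = \frac{2}{-615 + 138} = \frac{2}{-477} = 2 \left(- \frac{1}{477}\right) = - \frac{2}{477} \approx -0.0041929$)
$g Q{\left(\frac{43}{-62} \right)} = - \frac{2 \left(-255 + \left(\frac{43}{-62}\right)^{2} + 2 \frac{43}{-62}\right)}{477} = - \frac{2 \left(-255 + \left(43 \left(- \frac{1}{62}\right)\right)^{2} + 2 \cdot 43 \left(- \frac{1}{62}\right)\right)}{477} = - \frac{2 \left(-255 + \left(- \frac{43}{62}\right)^{2} + 2 \left(- \frac{43}{62}\right)\right)}{477} = - \frac{2 \left(-255 + \frac{1849}{3844} - \frac{43}{31}\right)}{477} = \left(- \frac{2}{477}\right) \left(- \frac{983703}{3844}\right) = \frac{327901}{305598}$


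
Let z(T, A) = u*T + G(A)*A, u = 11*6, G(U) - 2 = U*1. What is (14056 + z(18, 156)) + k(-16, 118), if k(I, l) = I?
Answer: 39876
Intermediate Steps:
G(U) = 2 + U (G(U) = 2 + U*1 = 2 + U)
u = 66
z(T, A) = 66*T + A*(2 + A) (z(T, A) = 66*T + (2 + A)*A = 66*T + A*(2 + A))
(14056 + z(18, 156)) + k(-16, 118) = (14056 + (66*18 + 156*(2 + 156))) - 16 = (14056 + (1188 + 156*158)) - 16 = (14056 + (1188 + 24648)) - 16 = (14056 + 25836) - 16 = 39892 - 16 = 39876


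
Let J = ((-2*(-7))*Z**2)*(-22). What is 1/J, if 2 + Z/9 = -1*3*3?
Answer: -1/3018708 ≈ -3.3127e-7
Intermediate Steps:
Z = -99 (Z = -18 + 9*(-1*3*3) = -18 + 9*(-3*3) = -18 + 9*(-9) = -18 - 81 = -99)
J = -3018708 (J = (-2*(-7)*(-99)**2)*(-22) = (14*9801)*(-22) = 137214*(-22) = -3018708)
1/J = 1/(-3018708) = -1/3018708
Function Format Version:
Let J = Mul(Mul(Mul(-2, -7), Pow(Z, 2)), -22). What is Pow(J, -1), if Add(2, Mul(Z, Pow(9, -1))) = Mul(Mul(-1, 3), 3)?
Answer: Rational(-1, 3018708) ≈ -3.3127e-7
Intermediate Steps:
Z = -99 (Z = Add(-18, Mul(9, Mul(Mul(-1, 3), 3))) = Add(-18, Mul(9, Mul(-3, 3))) = Add(-18, Mul(9, -9)) = Add(-18, -81) = -99)
J = -3018708 (J = Mul(Mul(Mul(-2, -7), Pow(-99, 2)), -22) = Mul(Mul(14, 9801), -22) = Mul(137214, -22) = -3018708)
Pow(J, -1) = Pow(-3018708, -1) = Rational(-1, 3018708)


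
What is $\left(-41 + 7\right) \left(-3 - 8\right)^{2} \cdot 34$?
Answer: $-139876$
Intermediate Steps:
$\left(-41 + 7\right) \left(-3 - 8\right)^{2} \cdot 34 = - 34 \left(-3 - 8\right)^{2} \cdot 34 = - 34 \left(-11\right)^{2} \cdot 34 = \left(-34\right) 121 \cdot 34 = \left(-4114\right) 34 = -139876$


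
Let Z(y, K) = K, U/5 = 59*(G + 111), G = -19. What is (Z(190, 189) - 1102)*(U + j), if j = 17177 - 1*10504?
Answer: -30871269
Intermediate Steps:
j = 6673 (j = 17177 - 10504 = 6673)
U = 27140 (U = 5*(59*(-19 + 111)) = 5*(59*92) = 5*5428 = 27140)
(Z(190, 189) - 1102)*(U + j) = (189 - 1102)*(27140 + 6673) = -913*33813 = -30871269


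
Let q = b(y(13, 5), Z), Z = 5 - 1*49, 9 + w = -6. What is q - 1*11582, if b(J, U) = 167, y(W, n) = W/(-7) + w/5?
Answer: -11415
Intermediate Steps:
w = -15 (w = -9 - 6 = -15)
Z = -44 (Z = 5 - 49 = -44)
y(W, n) = -3 - W/7 (y(W, n) = W/(-7) - 15/5 = W*(-1/7) - 15*1/5 = -W/7 - 3 = -3 - W/7)
q = 167
q - 1*11582 = 167 - 1*11582 = 167 - 11582 = -11415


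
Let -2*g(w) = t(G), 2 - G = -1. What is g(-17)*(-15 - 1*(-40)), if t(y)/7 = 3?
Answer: -525/2 ≈ -262.50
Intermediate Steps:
G = 3 (G = 2 - 1*(-1) = 2 + 1 = 3)
t(y) = 21 (t(y) = 7*3 = 21)
g(w) = -21/2 (g(w) = -½*21 = -21/2)
g(-17)*(-15 - 1*(-40)) = -21*(-15 - 1*(-40))/2 = -21*(-15 + 40)/2 = -21/2*25 = -525/2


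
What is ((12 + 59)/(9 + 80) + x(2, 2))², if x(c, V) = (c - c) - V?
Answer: 11449/7921 ≈ 1.4454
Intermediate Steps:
x(c, V) = -V (x(c, V) = 0 - V = -V)
((12 + 59)/(9 + 80) + x(2, 2))² = ((12 + 59)/(9 + 80) - 1*2)² = (71/89 - 2)² = (-107/89)² = 11449/7921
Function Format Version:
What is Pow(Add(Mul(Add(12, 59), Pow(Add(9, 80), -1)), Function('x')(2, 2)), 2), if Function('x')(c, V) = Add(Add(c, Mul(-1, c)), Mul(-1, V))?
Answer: Rational(11449, 7921) ≈ 1.4454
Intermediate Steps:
Function('x')(c, V) = Mul(-1, V) (Function('x')(c, V) = Add(0, Mul(-1, V)) = Mul(-1, V))
Pow(Add(Mul(Add(12, 59), Pow(Add(9, 80), -1)), Function('x')(2, 2)), 2) = Pow(Add(Mul(Add(12, 59), Pow(Add(9, 80), -1)), Mul(-1, 2)), 2) = Pow(Add(Mul(71, Pow(89, -1)), -2), 2) = Pow(Add(Mul(71, Rational(1, 89)), -2), 2) = Pow(Add(Rational(71, 89), -2), 2) = Pow(Rational(-107, 89), 2) = Rational(11449, 7921)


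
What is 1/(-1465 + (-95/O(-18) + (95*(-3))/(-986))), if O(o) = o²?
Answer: -159732/234008045 ≈ -0.00068259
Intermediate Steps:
1/(-1465 + (-95/O(-18) + (95*(-3))/(-986))) = 1/(-1465 + (-95/((-18)²) + (95*(-3))/(-986))) = 1/(-1465 + (-95/324 - 285*(-1/986))) = 1/(-1465 + (-95*1/324 + 285/986)) = 1/(-1465 + (-95/324 + 285/986)) = 1/(-1465 - 665/159732) = 1/(-234008045/159732) = -159732/234008045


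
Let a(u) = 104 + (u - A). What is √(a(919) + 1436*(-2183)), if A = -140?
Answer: 5*I*√125345 ≈ 1770.2*I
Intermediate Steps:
a(u) = 244 + u (a(u) = 104 + (u - 1*(-140)) = 104 + (u + 140) = 104 + (140 + u) = 244 + u)
√(a(919) + 1436*(-2183)) = √((244 + 919) + 1436*(-2183)) = √(1163 - 3134788) = √(-3133625) = 5*I*√125345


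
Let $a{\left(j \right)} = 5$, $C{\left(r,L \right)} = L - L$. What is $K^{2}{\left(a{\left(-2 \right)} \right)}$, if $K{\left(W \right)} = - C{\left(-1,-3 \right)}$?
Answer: $0$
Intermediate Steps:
$C{\left(r,L \right)} = 0$
$K{\left(W \right)} = 0$ ($K{\left(W \right)} = \left(-1\right) 0 = 0$)
$K^{2}{\left(a{\left(-2 \right)} \right)} = 0^{2} = 0$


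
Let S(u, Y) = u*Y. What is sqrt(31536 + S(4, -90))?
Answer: 6*sqrt(866) ≈ 176.57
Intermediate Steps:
S(u, Y) = Y*u
sqrt(31536 + S(4, -90)) = sqrt(31536 - 90*4) = sqrt(31536 - 360) = sqrt(31176) = 6*sqrt(866)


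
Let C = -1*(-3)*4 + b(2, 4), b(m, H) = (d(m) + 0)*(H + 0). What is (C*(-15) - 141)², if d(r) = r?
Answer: 194481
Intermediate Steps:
b(m, H) = H*m (b(m, H) = (m + 0)*(H + 0) = m*H = H*m)
C = 20 (C = -1*(-3)*4 + 4*2 = 3*4 + 8 = 12 + 8 = 20)
(C*(-15) - 141)² = (20*(-15) - 141)² = (-300 - 141)² = (-441)² = 194481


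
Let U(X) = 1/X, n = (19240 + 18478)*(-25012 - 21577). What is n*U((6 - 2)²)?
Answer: -878621951/8 ≈ -1.0983e+8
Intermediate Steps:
n = -1757243902 (n = 37718*(-46589) = -1757243902)
n*U((6 - 2)²) = -1757243902/(6 - 2)² = -1757243902/(4²) = -1757243902/16 = -1757243902*1/16 = -878621951/8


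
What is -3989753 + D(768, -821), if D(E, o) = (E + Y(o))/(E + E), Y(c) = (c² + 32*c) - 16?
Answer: -6127612087/1536 ≈ -3.9893e+6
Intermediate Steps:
Y(c) = -16 + c² + 32*c
D(E, o) = (-16 + E + o² + 32*o)/(2*E) (D(E, o) = (E + (-16 + o² + 32*o))/(E + E) = (-16 + E + o² + 32*o)/((2*E)) = (-16 + E + o² + 32*o)*(1/(2*E)) = (-16 + E + o² + 32*o)/(2*E))
-3989753 + D(768, -821) = -3989753 + (½)*(-16 + 768 + (-821)² + 32*(-821))/768 = -3989753 + (½)*(1/768)*(-16 + 768 + 674041 - 26272) = -3989753 + (½)*(1/768)*648521 = -3989753 + 648521/1536 = -6127612087/1536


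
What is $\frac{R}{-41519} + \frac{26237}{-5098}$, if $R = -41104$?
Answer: $- \frac{879785811}{211663862} \approx -4.1565$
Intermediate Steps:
$\frac{R}{-41519} + \frac{26237}{-5098} = - \frac{41104}{-41519} + \frac{26237}{-5098} = \left(-41104\right) \left(- \frac{1}{41519}\right) + 26237 \left(- \frac{1}{5098}\right) = \frac{41104}{41519} - \frac{26237}{5098} = - \frac{879785811}{211663862}$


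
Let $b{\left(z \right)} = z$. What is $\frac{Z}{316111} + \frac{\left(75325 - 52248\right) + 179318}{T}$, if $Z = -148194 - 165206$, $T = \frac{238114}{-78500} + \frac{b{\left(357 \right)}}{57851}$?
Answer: $- \frac{8545695972917860150}{127812124102031} \approx -66861.0$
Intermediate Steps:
$T = - \frac{404326721}{133567750}$ ($T = \frac{238114}{-78500} + \frac{357}{57851} = 238114 \left(- \frac{1}{78500}\right) + 357 \cdot \frac{1}{57851} = - \frac{119057}{39250} + \frac{21}{3403} = - \frac{404326721}{133567750} \approx -3.0271$)
$Z = -313400$ ($Z = -148194 - 165206 = -313400$)
$\frac{Z}{316111} + \frac{\left(75325 - 52248\right) + 179318}{T} = - \frac{313400}{316111} + \frac{\left(75325 - 52248\right) + 179318}{- \frac{404326721}{133567750}} = \left(-313400\right) \frac{1}{316111} + \left(\left(75325 - 52248\right) + 179318\right) \left(- \frac{133567750}{404326721}\right) = - \frac{313400}{316111} + \left(23077 + 179318\right) \left(- \frac{133567750}{404326721}\right) = - \frac{313400}{316111} + 202395 \left(- \frac{133567750}{404326721}\right) = - \frac{313400}{316111} - \frac{27033444761250}{404326721} = - \frac{8545695972917860150}{127812124102031}$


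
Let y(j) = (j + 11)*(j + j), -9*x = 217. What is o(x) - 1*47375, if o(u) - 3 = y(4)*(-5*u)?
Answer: -98716/3 ≈ -32905.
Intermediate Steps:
x = -217/9 (x = -⅑*217 = -217/9 ≈ -24.111)
y(j) = 2*j*(11 + j) (y(j) = (11 + j)*(2*j) = 2*j*(11 + j))
o(u) = 3 - 600*u (o(u) = 3 + (2*4*(11 + 4))*(-5*u) = 3 + (2*4*15)*(-5*u) = 3 + 120*(-5*u) = 3 - 600*u)
o(x) - 1*47375 = (3 - 600*(-217/9)) - 1*47375 = (3 + 43400/3) - 47375 = 43409/3 - 47375 = -98716/3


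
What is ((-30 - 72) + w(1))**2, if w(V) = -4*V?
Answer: 11236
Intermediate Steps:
((-30 - 72) + w(1))**2 = ((-30 - 72) - 4*1)**2 = (-102 - 4)**2 = (-106)**2 = 11236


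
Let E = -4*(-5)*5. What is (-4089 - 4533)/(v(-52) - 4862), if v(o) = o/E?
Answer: 23950/13507 ≈ 1.7732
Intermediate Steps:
E = 100 (E = 20*5 = 100)
v(o) = o/100
(-4089 - 4533)/(v(-52) - 4862) = (-4089 - 4533)/((1/100)*(-52) - 4862) = -8622/(-13/25 - 4862) = -8622/(-121563/25) = -8622*(-25/121563) = 23950/13507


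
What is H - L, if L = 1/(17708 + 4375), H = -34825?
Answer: -769040476/22083 ≈ -34825.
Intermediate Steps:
L = 1/22083 ≈ 4.5284e-5
H - L = -34825 - 1*1/22083 = -34825 - 1/22083 = -769040476/22083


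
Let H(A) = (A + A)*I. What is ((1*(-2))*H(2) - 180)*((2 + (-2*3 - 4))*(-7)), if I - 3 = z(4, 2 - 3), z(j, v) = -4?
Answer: -9632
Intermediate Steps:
I = -1 (I = 3 - 4 = -1)
H(A) = -2*A (H(A) = (A + A)*(-1) = (2*A)*(-1) = -2*A)
((1*(-2))*H(2) - 180)*((2 + (-2*3 - 4))*(-7)) = ((1*(-2))*(-2*2) - 180)*((2 + (-2*3 - 4))*(-7)) = (-2*(-4) - 180)*((2 + (-6 - 4))*(-7)) = (8 - 180)*((2 - 10)*(-7)) = -(-1376)*(-7) = -172*56 = -9632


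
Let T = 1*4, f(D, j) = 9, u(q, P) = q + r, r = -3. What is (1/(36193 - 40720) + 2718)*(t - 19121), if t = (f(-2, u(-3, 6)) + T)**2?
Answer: -233192704520/4527 ≈ -5.1512e+7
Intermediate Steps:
u(q, P) = -3 + q (u(q, P) = q - 3 = -3 + q)
T = 4
t = 169 (t = (9 + 4)**2 = 13**2 = 169)
(1/(36193 - 40720) + 2718)*(t - 19121) = (1/(36193 - 40720) + 2718)*(169 - 19121) = (1/(-4527) + 2718)*(-18952) = (-1/4527 + 2718)*(-18952) = (12304385/4527)*(-18952) = -233192704520/4527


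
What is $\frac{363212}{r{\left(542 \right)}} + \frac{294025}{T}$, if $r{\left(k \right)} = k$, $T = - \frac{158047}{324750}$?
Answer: $- \frac{25847629397768}{42830737} \approx -6.0348 \cdot 10^{5}$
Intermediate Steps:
$T = - \frac{158047}{324750}$ ($T = \left(-158047\right) \frac{1}{324750} = - \frac{158047}{324750} \approx -0.48667$)
$\frac{363212}{r{\left(542 \right)}} + \frac{294025}{T} = \frac{363212}{542} + \frac{294025}{- \frac{158047}{324750}} = 363212 \cdot \frac{1}{542} + 294025 \left(- \frac{324750}{158047}\right) = \frac{181606}{271} - \frac{95484618750}{158047} = - \frac{25847629397768}{42830737}$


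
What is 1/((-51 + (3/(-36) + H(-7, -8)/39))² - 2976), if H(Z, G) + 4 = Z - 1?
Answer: -24336/8151647 ≈ -0.0029854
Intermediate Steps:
H(Z, G) = -5 + Z (H(Z, G) = -4 + (Z - 1) = -4 + (-1 + Z) = -5 + Z)
1/((-51 + (3/(-36) + H(-7, -8)/39))² - 2976) = 1/((-51 + (3/(-36) + (-5 - 7)/39))² - 2976) = 1/((-51 + (3*(-1/36) - 12*1/39))² - 2976) = 1/((-51 + (-1/12 - 4/13))² - 2976) = 1/((-51 - 61/156)² - 2976) = 1/((-8017/156)² - 2976) = 1/(64272289/24336 - 2976) = 1/(-8151647/24336) = -24336/8151647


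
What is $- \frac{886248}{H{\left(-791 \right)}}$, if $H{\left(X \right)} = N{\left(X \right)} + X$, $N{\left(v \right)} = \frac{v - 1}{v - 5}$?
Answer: $\frac{176363352}{157211} \approx 1121.8$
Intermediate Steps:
$N{\left(v \right)} = \frac{-1 + v}{-5 + v}$
$H{\left(X \right)} = X + \frac{-1 + X}{-5 + X}$ ($H{\left(X \right)} = \frac{-1 + X}{-5 + X} + X = X + \frac{-1 + X}{-5 + X}$)
$- \frac{886248}{H{\left(-791 \right)}} = - \frac{886248}{\frac{1}{-5 - 791} \left(-1 - 791 - 791 \left(-5 - 791\right)\right)} = - \frac{886248}{\frac{1}{-796} \left(-1 - 791 - -629636\right)} = - \frac{886248}{\left(- \frac{1}{796}\right) \left(-1 - 791 + 629636\right)} = - \frac{886248}{\left(- \frac{1}{796}\right) 628844} = - \frac{886248}{- \frac{157211}{199}} = \left(-886248\right) \left(- \frac{199}{157211}\right) = \frac{176363352}{157211}$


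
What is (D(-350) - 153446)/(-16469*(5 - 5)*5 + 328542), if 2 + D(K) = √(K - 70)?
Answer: -76724/164271 + I*√105/164271 ≈ -0.46706 + 6.2378e-5*I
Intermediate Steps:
D(K) = -2 + √(-70 + K) (D(K) = -2 + √(K - 70) = -2 + √(-70 + K))
(D(-350) - 153446)/(-16469*(5 - 5)*5 + 328542) = ((-2 + √(-70 - 350)) - 153446)/(-16469*(5 - 5)*5 + 328542) = ((-2 + √(-420)) - 153446)/(-0*5 + 328542) = ((-2 + 2*I*√105) - 153446)/(-16469*0 + 328542) = (-153448 + 2*I*√105)/(0 + 328542) = (-153448 + 2*I*√105)/328542 = (-153448 + 2*I*√105)*(1/328542) = -76724/164271 + I*√105/164271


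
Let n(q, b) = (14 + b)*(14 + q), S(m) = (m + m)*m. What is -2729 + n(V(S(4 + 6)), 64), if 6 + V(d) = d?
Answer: 13495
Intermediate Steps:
S(m) = 2*m² (S(m) = (2*m)*m = 2*m²)
V(d) = -6 + d
-2729 + n(V(S(4 + 6)), 64) = -2729 + (196 + 14*64 + 14*(-6 + 2*(4 + 6)²) + 64*(-6 + 2*(4 + 6)²)) = -2729 + (196 + 896 + 14*(-6 + 2*10²) + 64*(-6 + 2*10²)) = -2729 + (196 + 896 + 14*(-6 + 2*100) + 64*(-6 + 2*100)) = -2729 + (196 + 896 + 14*(-6 + 200) + 64*(-6 + 200)) = -2729 + (196 + 896 + 14*194 + 64*194) = -2729 + (196 + 896 + 2716 + 12416) = -2729 + 16224 = 13495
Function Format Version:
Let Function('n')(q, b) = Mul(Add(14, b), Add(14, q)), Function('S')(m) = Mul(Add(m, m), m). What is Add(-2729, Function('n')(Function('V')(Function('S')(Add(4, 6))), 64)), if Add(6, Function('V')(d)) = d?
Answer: 13495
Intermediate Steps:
Function('S')(m) = Mul(2, Pow(m, 2)) (Function('S')(m) = Mul(Mul(2, m), m) = Mul(2, Pow(m, 2)))
Function('V')(d) = Add(-6, d)
Add(-2729, Function('n')(Function('V')(Function('S')(Add(4, 6))), 64)) = Add(-2729, Add(196, Mul(14, 64), Mul(14, Add(-6, Mul(2, Pow(Add(4, 6), 2)))), Mul(64, Add(-6, Mul(2, Pow(Add(4, 6), 2)))))) = Add(-2729, Add(196, 896, Mul(14, Add(-6, Mul(2, Pow(10, 2)))), Mul(64, Add(-6, Mul(2, Pow(10, 2)))))) = Add(-2729, Add(196, 896, Mul(14, Add(-6, Mul(2, 100))), Mul(64, Add(-6, Mul(2, 100))))) = Add(-2729, Add(196, 896, Mul(14, Add(-6, 200)), Mul(64, Add(-6, 200)))) = Add(-2729, Add(196, 896, Mul(14, 194), Mul(64, 194))) = Add(-2729, Add(196, 896, 2716, 12416)) = Add(-2729, 16224) = 13495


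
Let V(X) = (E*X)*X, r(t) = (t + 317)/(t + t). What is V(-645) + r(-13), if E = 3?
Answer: 16224823/13 ≈ 1.2481e+6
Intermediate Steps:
r(t) = (317 + t)/(2*t) (r(t) = (317 + t)/((2*t)) = (317 + t)*(1/(2*t)) = (317 + t)/(2*t))
V(X) = 3*X² (V(X) = (3*X)*X = 3*X²)
V(-645) + r(-13) = 3*(-645)² + (½)*(317 - 13)/(-13) = 3*416025 + (½)*(-1/13)*304 = 1248075 - 152/13 = 16224823/13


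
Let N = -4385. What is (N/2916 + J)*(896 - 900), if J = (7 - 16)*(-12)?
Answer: -310543/729 ≈ -425.98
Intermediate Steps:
J = 108 (J = -9*(-12) = 108)
(N/2916 + J)*(896 - 900) = (-4385/2916 + 108)*(896 - 900) = (-4385*1/2916 + 108)*(-4) = (-4385/2916 + 108)*(-4) = (310543/2916)*(-4) = -310543/729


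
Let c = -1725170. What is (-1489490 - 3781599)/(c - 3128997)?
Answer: 5271089/4854167 ≈ 1.0859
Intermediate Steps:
(-1489490 - 3781599)/(c - 3128997) = (-1489490 - 3781599)/(-1725170 - 3128997) = -5271089/(-4854167) = -5271089*(-1/4854167) = 5271089/4854167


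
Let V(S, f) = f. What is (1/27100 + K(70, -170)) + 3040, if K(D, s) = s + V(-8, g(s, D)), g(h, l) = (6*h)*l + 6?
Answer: -1857000399/27100 ≈ -68524.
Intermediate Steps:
g(h, l) = 6 + 6*h*l (g(h, l) = 6*h*l + 6 = 6 + 6*h*l)
K(D, s) = 6 + s + 6*D*s (K(D, s) = s + (6 + 6*s*D) = s + (6 + 6*D*s) = 6 + s + 6*D*s)
(1/27100 + K(70, -170)) + 3040 = (1/27100 + (6 - 170 + 6*70*(-170))) + 3040 = (1/27100 + (6 - 170 - 71400)) + 3040 = (1/27100 - 71564) + 3040 = -1939384399/27100 + 3040 = -1857000399/27100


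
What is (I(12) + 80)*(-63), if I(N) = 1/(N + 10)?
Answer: -110943/22 ≈ -5042.9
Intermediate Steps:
I(N) = 1/(10 + N)
(I(12) + 80)*(-63) = (1/(10 + 12) + 80)*(-63) = (1/22 + 80)*(-63) = (1761/22)*(-63) = -110943/22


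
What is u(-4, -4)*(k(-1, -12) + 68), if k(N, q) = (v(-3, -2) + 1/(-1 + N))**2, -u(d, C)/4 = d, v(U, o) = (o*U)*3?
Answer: 5988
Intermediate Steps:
v(U, o) = 3*U*o (v(U, o) = (U*o)*3 = 3*U*o)
u(d, C) = -4*d
k(N, q) = (18 + 1/(-1 + N))**2 (k(N, q) = (3*(-3)*(-2) + 1/(-1 + N))**2 = (18 + 1/(-1 + N))**2)
u(-4, -4)*(k(-1, -12) + 68) = (-4*(-4))*((-17 + 18*(-1))**2/(-1 - 1)**2 + 68) = 16*((-17 - 18)**2/(-2)**2 + 68) = 16*((1/4)*(-35)**2 + 68) = 16*((1/4)*1225 + 68) = 16*(1225/4 + 68) = 16*(1497/4) = 5988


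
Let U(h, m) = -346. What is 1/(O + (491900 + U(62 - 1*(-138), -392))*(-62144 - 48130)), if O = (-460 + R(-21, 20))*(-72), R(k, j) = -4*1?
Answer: -1/54205592388 ≈ -1.8448e-11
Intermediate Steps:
R(k, j) = -4
O = 33408 (O = (-460 - 4)*(-72) = -464*(-72) = 33408)
1/(O + (491900 + U(62 - 1*(-138), -392))*(-62144 - 48130)) = 1/(33408 + (491900 - 346)*(-62144 - 48130)) = 1/(33408 + 491554*(-110274)) = 1/(33408 - 54205625796) = 1/(-54205592388) = -1/54205592388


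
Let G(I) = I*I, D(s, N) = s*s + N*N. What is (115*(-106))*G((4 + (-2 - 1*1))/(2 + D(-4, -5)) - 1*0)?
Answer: -12190/1849 ≈ -6.5928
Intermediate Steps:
D(s, N) = N**2 + s**2 (D(s, N) = s**2 + N**2 = N**2 + s**2)
G(I) = I**2
(115*(-106))*G((4 + (-2 - 1*1))/(2 + D(-4, -5)) - 1*0) = (115*(-106))*((4 + (-2 - 1*1))/(2 + ((-5)**2 + (-4)**2)) - 1*0)**2 = -12190*((4 + (-2 - 1))/(2 + (25 + 16)) + 0)**2 = -12190*((4 - 3)/(2 + 41) + 0)**2 = -12190*(1/43 + 0)**2 = -12190*(1/43)**2 = -12190*1/1849 = -12190/1849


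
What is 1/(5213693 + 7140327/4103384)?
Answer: 178408/930164851193 ≈ 1.9180e-7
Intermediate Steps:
1/(5213693 + 7140327/4103384) = 1/(5213693 + 7140327*(1/4103384)) = 1/(5213693 + 310449/178408) = 1/(930164851193/178408) = 178408/930164851193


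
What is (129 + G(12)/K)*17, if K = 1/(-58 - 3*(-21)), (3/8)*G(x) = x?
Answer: 4913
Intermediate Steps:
G(x) = 8*x/3
K = 1/5 (K = 1/(-58 + 63) = 1/5 ≈ 0.20000)
(129 + G(12)/K)*17 = (129 + ((8/3)*12)/(1/5))*17 = (129 + 32*5)*17 = (129 + 160)*17 = 289*17 = 4913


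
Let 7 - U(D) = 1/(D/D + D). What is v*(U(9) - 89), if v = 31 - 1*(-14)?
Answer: -7389/2 ≈ -3694.5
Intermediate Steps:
v = 45 (v = 31 + 14 = 45)
U(D) = 7 - 1/(1 + D) (U(D) = 7 - 1/(D/D + D) = 7 - 1/(1 + D))
v*(U(9) - 89) = 45*((6 + 7*9)/(1 + 9) - 89) = 45*((6 + 63)/10 - 89) = 45*((1/10)*69 - 89) = 45*(69/10 - 89) = 45*(-821/10) = -7389/2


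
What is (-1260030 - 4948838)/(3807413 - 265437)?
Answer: -1552217/885494 ≈ -1.7529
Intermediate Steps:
(-1260030 - 4948838)/(3807413 - 265437) = -6208868/3541976 = -6208868*1/3541976 = -1552217/885494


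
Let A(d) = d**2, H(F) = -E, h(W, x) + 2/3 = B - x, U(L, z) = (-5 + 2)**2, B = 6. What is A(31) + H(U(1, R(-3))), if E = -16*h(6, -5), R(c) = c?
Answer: 3379/3 ≈ 1126.3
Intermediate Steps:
U(L, z) = 9 (U(L, z) = (-3)**2 = 9)
h(W, x) = 16/3 - x (h(W, x) = -2/3 + (6 - x) = 16/3 - x)
E = -496/3 (E = -16*(16/3 - 1*(-5)) = -16*(16/3 + 5) = -16*31/3 = -496/3 ≈ -165.33)
H(F) = 496/3 (H(F) = -1*(-496/3) = 496/3)
A(31) + H(U(1, R(-3))) = 31**2 + 496/3 = 961 + 496/3 = 3379/3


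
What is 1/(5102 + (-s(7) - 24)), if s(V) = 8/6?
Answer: 3/15230 ≈ 0.00019698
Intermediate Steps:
s(V) = 4/3 (s(V) = 8*(⅙) = 4/3)
1/(5102 + (-s(7) - 24)) = 1/(5102 + (-1*4/3 - 24)) = 1/(5102 + (-4/3 - 24)) = 1/(5102 - 76/3) = 1/(15230/3) = 3/15230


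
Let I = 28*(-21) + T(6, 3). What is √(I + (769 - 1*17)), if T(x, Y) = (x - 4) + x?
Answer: 2*√43 ≈ 13.115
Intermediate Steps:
T(x, Y) = -4 + 2*x (T(x, Y) = (-4 + x) + x = -4 + 2*x)
I = -580 (I = 28*(-21) + (-4 + 2*6) = -588 + (-4 + 12) = -588 + 8 = -580)
√(I + (769 - 1*17)) = √(-580 + (769 - 1*17)) = √(-580 + (769 - 17)) = √(-580 + 752) = √172 = 2*√43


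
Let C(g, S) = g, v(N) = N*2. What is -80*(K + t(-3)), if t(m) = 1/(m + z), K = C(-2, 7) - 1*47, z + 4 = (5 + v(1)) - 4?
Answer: 3940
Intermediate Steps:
v(N) = 2*N
z = -1 (z = -4 + ((5 + 2*1) - 4) = -4 + ((5 + 2) - 4) = -4 + (7 - 4) = -4 + 3 = -1)
K = -49 (K = -2 - 1*47 = -2 - 47 = -49)
t(m) = 1/(-1 + m) (t(m) = 1/(m - 1) = 1/(-1 + m))
-80*(K + t(-3)) = -80*(-49 + 1/(-1 - 3)) = -80*(-49 + 1/(-4)) = -80*(-49 - 1/4) = -80*(-197/4) = 3940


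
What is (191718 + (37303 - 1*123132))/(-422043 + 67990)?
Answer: -15127/50579 ≈ -0.29908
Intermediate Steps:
(191718 + (37303 - 1*123132))/(-422043 + 67990) = (191718 + (37303 - 123132))/(-354053) = (191718 - 85829)*(-1/354053) = 105889*(-1/354053) = -15127/50579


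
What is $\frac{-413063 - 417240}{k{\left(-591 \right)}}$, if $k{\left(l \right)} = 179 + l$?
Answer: $\frac{830303}{412} \approx 2015.3$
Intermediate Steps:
$\frac{-413063 - 417240}{k{\left(-591 \right)}} = \frac{-413063 - 417240}{179 - 591} = - \frac{830303}{-412} = \left(-830303\right) \left(- \frac{1}{412}\right) = \frac{830303}{412}$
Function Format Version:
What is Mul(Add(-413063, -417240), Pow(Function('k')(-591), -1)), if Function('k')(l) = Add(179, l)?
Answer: Rational(830303, 412) ≈ 2015.3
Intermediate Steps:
Mul(Add(-413063, -417240), Pow(Function('k')(-591), -1)) = Mul(Add(-413063, -417240), Pow(Add(179, -591), -1)) = Mul(-830303, Pow(-412, -1)) = Mul(-830303, Rational(-1, 412)) = Rational(830303, 412)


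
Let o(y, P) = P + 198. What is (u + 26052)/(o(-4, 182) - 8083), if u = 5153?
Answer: -31205/7703 ≈ -4.0510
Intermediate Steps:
o(y, P) = 198 + P
(u + 26052)/(o(-4, 182) - 8083) = (5153 + 26052)/((198 + 182) - 8083) = 31205/(380 - 8083) = 31205/(-7703) = 31205*(-1/7703) = -31205/7703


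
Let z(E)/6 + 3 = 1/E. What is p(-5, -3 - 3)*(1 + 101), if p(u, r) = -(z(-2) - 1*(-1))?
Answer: 2040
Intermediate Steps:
z(E) = -18 + 6/E
p(u, r) = 20 (p(u, r) = -((-18 + 6/(-2)) - 1*(-1)) = -((-18 + 6*(-½)) + 1) = -((-18 - 3) + 1) = -(-21 + 1) = -1*(-20) = 20)
p(-5, -3 - 3)*(1 + 101) = 20*(1 + 101) = 20*102 = 2040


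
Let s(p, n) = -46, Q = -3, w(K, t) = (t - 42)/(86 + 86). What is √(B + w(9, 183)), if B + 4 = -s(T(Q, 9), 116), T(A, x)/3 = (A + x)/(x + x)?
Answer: √316695/86 ≈ 6.5437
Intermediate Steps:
w(K, t) = -21/86 + t/172 (w(K, t) = (-42 + t)/172 = (-42 + t)*(1/172) = -21/86 + t/172)
T(A, x) = 3*(A + x)/(2*x) (T(A, x) = 3*((A + x)/(x + x)) = 3*((A + x)/((2*x))) = 3*((A + x)*(1/(2*x))) = 3*((A + x)/(2*x)) = 3*(A + x)/(2*x))
B = 42 (B = -4 - 1*(-46) = -4 + 46 = 42)
√(B + w(9, 183)) = √(42 + (-21/86 + (1/172)*183)) = √(42 + (-21/86 + 183/172)) = √(42 + 141/172) = √(7365/172) = √316695/86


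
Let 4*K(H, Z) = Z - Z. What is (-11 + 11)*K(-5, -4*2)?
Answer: 0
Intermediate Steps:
K(H, Z) = 0 (K(H, Z) = (Z - Z)/4 = (1/4)*0 = 0)
(-11 + 11)*K(-5, -4*2) = (-11 + 11)*0 = 0*0 = 0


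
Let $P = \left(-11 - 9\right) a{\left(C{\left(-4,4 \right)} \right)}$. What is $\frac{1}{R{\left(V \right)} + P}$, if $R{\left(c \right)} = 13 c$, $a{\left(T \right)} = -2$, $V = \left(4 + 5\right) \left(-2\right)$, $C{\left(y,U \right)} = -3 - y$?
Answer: $- \frac{1}{194} \approx -0.0051546$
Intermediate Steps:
$V = -18$ ($V = 9 \left(-2\right) = -18$)
$P = 40$ ($P = \left(-11 - 9\right) \left(-2\right) = \left(-20\right) \left(-2\right) = 40$)
$\frac{1}{R{\left(V \right)} + P} = \frac{1}{13 \left(-18\right) + 40} = \frac{1}{-234 + 40} = \frac{1}{-194} = - \frac{1}{194}$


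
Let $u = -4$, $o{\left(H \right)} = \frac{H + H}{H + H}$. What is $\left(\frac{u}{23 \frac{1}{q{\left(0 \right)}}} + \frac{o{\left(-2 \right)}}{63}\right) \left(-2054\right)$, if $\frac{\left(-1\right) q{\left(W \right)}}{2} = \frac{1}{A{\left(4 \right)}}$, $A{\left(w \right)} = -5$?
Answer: $\frac{799006}{7245} \approx 110.28$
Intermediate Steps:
$o{\left(H \right)} = 1$ ($o{\left(H \right)} = \frac{2 H}{2 H} = 2 H \frac{1}{2 H} = 1$)
$q{\left(W \right)} = \frac{2}{5}$ ($q{\left(W \right)} = - \frac{2}{-5} = \left(-2\right) \left(- \frac{1}{5}\right) = \frac{2}{5}$)
$\left(\frac{u}{23 \frac{1}{q{\left(0 \right)}}} + \frac{o{\left(-2 \right)}}{63}\right) \left(-2054\right) = \left(- \frac{4}{23 \frac{1}{\frac{2}{5}}} + 1 \cdot \frac{1}{63}\right) \left(-2054\right) = \left(- \frac{4}{23 \cdot \frac{5}{2}} + 1 \cdot \frac{1}{63}\right) \left(-2054\right) = \left(- \frac{4}{\frac{115}{2}} + \frac{1}{63}\right) \left(-2054\right) = \left(\left(-4\right) \frac{2}{115} + \frac{1}{63}\right) \left(-2054\right) = \left(- \frac{8}{115} + \frac{1}{63}\right) \left(-2054\right) = \left(- \frac{389}{7245}\right) \left(-2054\right) = \frac{799006}{7245}$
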